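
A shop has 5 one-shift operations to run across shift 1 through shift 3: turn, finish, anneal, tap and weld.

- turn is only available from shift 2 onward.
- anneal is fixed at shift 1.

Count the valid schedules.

Splitting on turn: it can be shift 2 (27), shift 3 (27). Listing each branch's schedules as (finish, anneal, tap, weld) by shift number:
turn=shift 2: (1,1,1,1) (1,1,1,2) (1,1,1,3) (1,1,2,1) (1,1,2,2) (1,1,2,3) (1,1,3,1) (1,1,3,2) (1,1,3,3) (2,1,1,1) (2,1,1,2) (2,1,1,3) (2,1,2,1) (2,1,2,2) (2,1,2,3) (2,1,3,1) (2,1,3,2) (2,1,3,3) (3,1,1,1) (3,1,1,2) (3,1,1,3) (3,1,2,1) (3,1,2,2) (3,1,2,3) (3,1,3,1) (3,1,3,2) (3,1,3,3) — 27.
turn=shift 3: (1,1,1,1) (1,1,1,2) (1,1,1,3) (1,1,2,1) (1,1,2,2) (1,1,2,3) (1,1,3,1) (1,1,3,2) (1,1,3,3) (2,1,1,1) (2,1,1,2) (2,1,1,3) (2,1,2,1) (2,1,2,2) (2,1,2,3) (2,1,3,1) (2,1,3,2) (2,1,3,3) (3,1,1,1) (3,1,1,2) (3,1,1,3) (3,1,2,1) (3,1,2,2) (3,1,2,3) (3,1,3,1) (3,1,3,2) (3,1,3,3) — 27.
Summing: 27 + 27 = 54.

54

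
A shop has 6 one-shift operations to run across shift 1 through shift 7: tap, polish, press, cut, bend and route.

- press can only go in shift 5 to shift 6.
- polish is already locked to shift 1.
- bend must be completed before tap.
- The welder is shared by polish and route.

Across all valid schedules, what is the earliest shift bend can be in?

Downstream work caps bend at shift 6.
bend at shift 1 is achievable: polish -> shift 1; cut -> shift 1; tap -> shift 2; press -> shift 5; bend -> shift 1; route -> shift 2.

shift 1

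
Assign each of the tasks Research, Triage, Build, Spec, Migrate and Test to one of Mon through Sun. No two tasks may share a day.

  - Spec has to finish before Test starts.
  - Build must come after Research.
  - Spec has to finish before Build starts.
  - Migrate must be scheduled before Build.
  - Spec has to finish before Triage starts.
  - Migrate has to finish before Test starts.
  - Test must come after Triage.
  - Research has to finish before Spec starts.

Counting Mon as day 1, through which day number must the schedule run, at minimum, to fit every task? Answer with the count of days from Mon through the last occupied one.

The precedence chain requires at least 4 distinct days.
With at most 1 per day and 6 tasks, at least 6 days are needed.
6 works (last occupied day: Sat): for example Research in Mon; Migrate in Wed; Triage in Fri; Test in Sat; Build in Thu; Spec in Tue.

6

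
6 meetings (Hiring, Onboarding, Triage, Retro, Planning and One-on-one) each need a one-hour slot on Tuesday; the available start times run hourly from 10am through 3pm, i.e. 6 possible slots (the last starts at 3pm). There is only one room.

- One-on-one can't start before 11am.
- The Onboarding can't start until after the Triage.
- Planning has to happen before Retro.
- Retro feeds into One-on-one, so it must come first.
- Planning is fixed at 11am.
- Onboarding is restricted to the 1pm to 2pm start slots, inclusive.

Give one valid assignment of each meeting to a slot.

Hiring=3pm; Retro=12pm; Triage=10am; One-on-one=2pm; Onboarding=1pm; Planning=11am

Checking: Planning(11am) before Retro(12pm); Retro(12pm) before One-on-one(2pm); Triage(10am) before Onboarding(1pm); Onboarding=1pm in [1pm,2pm]; Planning=11am in [11am,11am]; One-on-one=2pm in [11am,3pm]; max 1 per slot (cap 1).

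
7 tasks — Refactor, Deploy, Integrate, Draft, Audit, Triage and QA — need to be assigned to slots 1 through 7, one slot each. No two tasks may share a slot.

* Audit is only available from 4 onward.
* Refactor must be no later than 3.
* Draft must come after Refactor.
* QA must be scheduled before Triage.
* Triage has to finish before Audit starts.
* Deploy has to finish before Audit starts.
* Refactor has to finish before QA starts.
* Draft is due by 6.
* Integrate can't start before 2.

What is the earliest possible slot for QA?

Precedence pushes QA to at least 2; downstream work caps QA at 5.
QA at 2 is achievable: Integrate in 7, QA in 2, Audit in 5, Deploy in 4, Triage in 3, Refactor in 1, Draft in 6.

2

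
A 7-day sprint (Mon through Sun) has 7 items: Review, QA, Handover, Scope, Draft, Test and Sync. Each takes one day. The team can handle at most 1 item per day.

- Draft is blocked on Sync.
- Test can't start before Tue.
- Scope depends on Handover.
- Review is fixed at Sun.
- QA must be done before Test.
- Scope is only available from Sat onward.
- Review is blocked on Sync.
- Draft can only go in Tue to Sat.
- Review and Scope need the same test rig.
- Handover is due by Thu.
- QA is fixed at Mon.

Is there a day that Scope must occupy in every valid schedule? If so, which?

Scope's window is Sat–Sun.
Review is fixed at Sun, and Scope can't share a day with Review.
So Scope must be Sat.

Sat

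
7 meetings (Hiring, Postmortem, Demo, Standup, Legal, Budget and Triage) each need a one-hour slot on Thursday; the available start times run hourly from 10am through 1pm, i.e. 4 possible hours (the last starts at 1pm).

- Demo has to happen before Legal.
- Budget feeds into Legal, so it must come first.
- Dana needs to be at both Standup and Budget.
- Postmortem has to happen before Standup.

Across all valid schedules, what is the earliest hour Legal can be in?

11am

Precedence pushes Legal to at least 11am.
Legal at 11am is achievable: Hiring=10am; Standup=11am; Budget=10am; Triage=10am; Postmortem=10am; Demo=10am; Legal=11am.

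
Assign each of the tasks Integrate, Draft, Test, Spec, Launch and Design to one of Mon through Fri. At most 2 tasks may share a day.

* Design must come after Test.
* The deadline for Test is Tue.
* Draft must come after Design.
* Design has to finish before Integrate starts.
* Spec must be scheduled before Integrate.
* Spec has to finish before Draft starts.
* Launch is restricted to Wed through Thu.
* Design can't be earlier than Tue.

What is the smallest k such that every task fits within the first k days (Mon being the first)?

The precedence chain requires at least 3 distinct days.
With at most 2 per day and 6 tasks, at least 3 days are needed.
Could 3 days be enough, i.e. nothing placed later than Wed? No: Launch's window within 3 days is {Wed}; Design's window within 3 days is {Tue, Wed}; Draft must come after Spec (at Mon or later) → {Tue, Wed}; Spec must come before Draft (at Wed or earlier) → {Mon, Tue}; Integrate must come after Spec (at Mon or later) → {Tue, Wed}; Integrate must come after Design (at Tue or later) → {Wed}; Design must come before Integrate (at Wed or earlier) → {Tue}; Draft must come after Design (at Tue or later) → {Wed}; that puts Integrate, Draft and Launch all in Wed — more than 2 per day.
So 3 days is not enough.
4 works (last occupied day: Thu): for example Launch in Wed; Integrate in Wed; Design in Tue; Test in Mon; Draft in Thu; Spec in Mon.

4 days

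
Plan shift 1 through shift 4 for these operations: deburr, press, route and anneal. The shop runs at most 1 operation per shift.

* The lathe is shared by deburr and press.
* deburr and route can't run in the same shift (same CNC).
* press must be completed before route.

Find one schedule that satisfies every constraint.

route in shift 2, anneal in shift 4, deburr in shift 3, press in shift 1

Checking: press(shift 1) before route(shift 2); deburr(shift 3) != route(shift 2); deburr(shift 3) != press(shift 1); max 1 per shift (cap 1).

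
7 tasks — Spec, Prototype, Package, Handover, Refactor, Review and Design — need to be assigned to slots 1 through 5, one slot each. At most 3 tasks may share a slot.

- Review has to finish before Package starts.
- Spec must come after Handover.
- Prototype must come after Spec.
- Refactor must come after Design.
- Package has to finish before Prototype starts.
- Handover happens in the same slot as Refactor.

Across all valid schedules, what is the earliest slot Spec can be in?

Precedence pushes Spec to at least 3; downstream work caps Spec at 4.
Spec at 3 is achievable: Design in 1; Review in 1; Prototype in 4; Refactor in 2; Handover in 2; Spec in 3; Package in 2.

3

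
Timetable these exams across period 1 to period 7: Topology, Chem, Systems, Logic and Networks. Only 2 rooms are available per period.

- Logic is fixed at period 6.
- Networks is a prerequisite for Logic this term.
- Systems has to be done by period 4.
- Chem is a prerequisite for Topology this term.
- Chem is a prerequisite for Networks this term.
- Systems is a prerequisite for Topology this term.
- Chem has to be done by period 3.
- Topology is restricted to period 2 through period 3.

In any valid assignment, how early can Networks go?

period 2

Precedence pushes Networks to at least period 2; downstream work caps Networks at period 5.
Networks at period 2 is achievable: Topology -> period 2; Networks -> period 2; Systems -> period 1; Logic -> period 6; Chem -> period 1.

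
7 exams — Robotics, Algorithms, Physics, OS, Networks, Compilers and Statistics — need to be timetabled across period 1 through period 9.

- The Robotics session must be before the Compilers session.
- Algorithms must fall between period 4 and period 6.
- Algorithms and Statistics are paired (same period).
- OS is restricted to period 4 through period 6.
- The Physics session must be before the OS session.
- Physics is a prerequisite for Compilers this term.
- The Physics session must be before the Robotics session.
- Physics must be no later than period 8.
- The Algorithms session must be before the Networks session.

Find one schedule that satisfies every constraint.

Physics -> period 1, Statistics -> period 4, Networks -> period 5, Algorithms -> period 4, Compilers -> period 3, Robotics -> period 2, OS -> period 4

Checking: Physics(period 1) before OS(period 4); Physics(period 1) before Compilers(period 3); Robotics(period 2) before Compilers(period 3); Algorithms(period 4) before Networks(period 5); Physics(period 1) before Robotics(period 2); Algorithms = Statistics = period 4; OS=period 4 in [period 4,period 6]; Algorithms=period 4 in [period 4,period 6]; Physics=period 1 in [period 1,period 8].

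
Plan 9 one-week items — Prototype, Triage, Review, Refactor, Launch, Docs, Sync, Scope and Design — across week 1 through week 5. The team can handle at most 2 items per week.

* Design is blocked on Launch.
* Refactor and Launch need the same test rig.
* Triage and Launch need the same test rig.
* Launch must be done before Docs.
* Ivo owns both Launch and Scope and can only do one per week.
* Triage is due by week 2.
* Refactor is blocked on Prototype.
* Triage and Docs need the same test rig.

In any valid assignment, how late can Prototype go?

Downstream work caps Prototype at week 4.
Prototype at week 4 is achievable: Triage -> week 1; Prototype -> week 4; Design -> week 3; Sync -> week 2; Refactor -> week 5; Scope -> week 4; Docs -> week 3; Launch -> week 2; Review -> week 1.

week 4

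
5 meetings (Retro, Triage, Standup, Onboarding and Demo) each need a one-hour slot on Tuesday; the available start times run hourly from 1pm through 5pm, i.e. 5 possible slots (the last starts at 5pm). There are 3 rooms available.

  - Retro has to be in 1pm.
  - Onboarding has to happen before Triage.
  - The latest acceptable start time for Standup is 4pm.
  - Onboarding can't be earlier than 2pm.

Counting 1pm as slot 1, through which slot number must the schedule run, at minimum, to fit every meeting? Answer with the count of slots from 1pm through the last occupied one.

The precedence chain requires at least 2 distinct slots.
With at most 3 per slot and 5 meetings, at least 2 slots are needed.
Propagating the time windows through the other constraints, Triage can't land before 3pm — that is slot 3 counting from 1pm — so the schedule must run through at least 3 slots.
3 works (last occupied slot: 3pm): for example Retro -> 1pm; Triage -> 3pm; Demo -> 1pm; Standup -> 1pm; Onboarding -> 2pm.

3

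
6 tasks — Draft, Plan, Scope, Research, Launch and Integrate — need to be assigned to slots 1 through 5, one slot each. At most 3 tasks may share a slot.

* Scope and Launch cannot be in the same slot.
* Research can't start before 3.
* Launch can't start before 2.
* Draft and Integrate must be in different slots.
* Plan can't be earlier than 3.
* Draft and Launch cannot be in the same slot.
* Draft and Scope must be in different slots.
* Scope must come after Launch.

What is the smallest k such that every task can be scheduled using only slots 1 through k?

3 slots

The precedence chain requires at least 2 distinct slots.
With at most 3 per slot and 6 tasks, at least 2 slots are needed.
Plan can't be placed before 3, so the schedule must run through at least slot 3.
3 works (last occupied slot: 3): for example Research=3; Scope=3; Plan=3; Launch=2; Integrate=2; Draft=1.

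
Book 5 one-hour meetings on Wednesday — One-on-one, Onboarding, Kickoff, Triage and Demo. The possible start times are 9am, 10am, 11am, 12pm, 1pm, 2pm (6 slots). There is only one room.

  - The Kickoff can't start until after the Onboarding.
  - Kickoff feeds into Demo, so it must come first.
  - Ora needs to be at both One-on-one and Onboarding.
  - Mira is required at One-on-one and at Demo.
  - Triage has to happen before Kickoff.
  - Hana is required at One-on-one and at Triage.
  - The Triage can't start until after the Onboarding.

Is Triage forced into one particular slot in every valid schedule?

No

Triage can be 10am (e.g. Triage=10am, Onboarding=9am, Demo=12pm, Kickoff=11am, One-on-one=1pm) or 11am (e.g. One-on-one -> 10am, Demo -> 1pm, Kickoff -> 12pm, Onboarding -> 9am, Triage -> 11am).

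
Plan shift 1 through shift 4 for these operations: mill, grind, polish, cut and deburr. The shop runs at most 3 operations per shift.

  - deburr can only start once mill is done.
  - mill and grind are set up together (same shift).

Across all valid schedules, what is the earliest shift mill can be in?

shift 1

Downstream work caps mill at shift 3.
mill at shift 1 is achievable: polish=shift 1; grind=shift 1; cut=shift 2; mill=shift 1; deburr=shift 2.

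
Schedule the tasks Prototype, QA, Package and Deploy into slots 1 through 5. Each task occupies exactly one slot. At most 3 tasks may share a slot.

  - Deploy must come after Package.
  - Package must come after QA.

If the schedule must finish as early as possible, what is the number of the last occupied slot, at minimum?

The precedence chain requires at least 3 distinct slots.
With at most 3 per slot and 4 tasks, at least 2 slots are needed.
3 works (last occupied slot: 3): for example Package=2, QA=1, Deploy=3, Prototype=1.

slot 3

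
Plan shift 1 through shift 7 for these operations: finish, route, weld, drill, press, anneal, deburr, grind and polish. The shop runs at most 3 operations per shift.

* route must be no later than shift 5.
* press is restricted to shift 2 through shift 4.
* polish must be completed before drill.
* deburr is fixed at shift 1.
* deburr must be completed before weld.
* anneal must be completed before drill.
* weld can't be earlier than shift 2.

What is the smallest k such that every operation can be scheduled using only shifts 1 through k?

The precedence chain requires at least 2 distinct shifts.
With at most 3 per shift and 9 operations, at least 3 shifts are needed.
3 works (last occupied shift: shift 3): for example deburr in shift 1; polish in shift 1; drill in shift 2; route in shift 3; finish in shift 3; press in shift 2; anneal in shift 1; grind in shift 3; weld in shift 2.

3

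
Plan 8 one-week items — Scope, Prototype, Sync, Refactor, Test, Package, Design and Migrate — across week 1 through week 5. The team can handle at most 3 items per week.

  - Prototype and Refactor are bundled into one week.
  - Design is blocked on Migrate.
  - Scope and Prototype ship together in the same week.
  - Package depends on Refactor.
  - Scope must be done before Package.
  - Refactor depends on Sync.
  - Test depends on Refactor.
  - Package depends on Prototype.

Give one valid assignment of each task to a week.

Sync=week 1, Test=week 3, Refactor=week 2, Prototype=week 2, Scope=week 2, Design=week 3, Package=week 3, Migrate=week 1

Checking: Prototype(week 2) before Package(week 3); Scope(week 2) before Package(week 3); Migrate(week 1) before Design(week 3); Refactor(week 2) before Test(week 3); Sync(week 1) before Refactor(week 2); Refactor(week 2) before Package(week 3); Scope = Prototype = week 2; Prototype = Refactor = week 2; max 3 per week (cap 3).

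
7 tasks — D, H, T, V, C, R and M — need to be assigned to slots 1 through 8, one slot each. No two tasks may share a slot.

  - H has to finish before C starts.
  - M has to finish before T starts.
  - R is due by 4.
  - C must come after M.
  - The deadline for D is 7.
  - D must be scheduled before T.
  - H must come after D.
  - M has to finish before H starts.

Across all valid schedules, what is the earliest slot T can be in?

3

Precedence pushes T to at least 2.
T at 3 is achievable: V -> 7; T -> 3; M -> 2; R -> 4; H -> 5; D -> 1; C -> 6.
Nothing earlier works — the capacity limit rule out every slot before 3.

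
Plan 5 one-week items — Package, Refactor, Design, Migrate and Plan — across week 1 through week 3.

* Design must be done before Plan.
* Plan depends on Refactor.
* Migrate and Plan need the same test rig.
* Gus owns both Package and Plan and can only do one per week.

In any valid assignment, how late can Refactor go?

week 2

Downstream work caps Refactor at week 2.
Refactor at week 2 is achievable: Plan -> week 3; Refactor -> week 2; Design -> week 1; Migrate -> week 1; Package -> week 1.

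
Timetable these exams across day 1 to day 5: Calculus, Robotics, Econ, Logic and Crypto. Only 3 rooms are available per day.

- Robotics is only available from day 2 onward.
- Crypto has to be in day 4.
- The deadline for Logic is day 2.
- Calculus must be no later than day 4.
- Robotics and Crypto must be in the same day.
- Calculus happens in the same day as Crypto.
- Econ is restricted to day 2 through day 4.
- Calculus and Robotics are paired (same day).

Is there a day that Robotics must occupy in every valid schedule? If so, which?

day 4

Robotics is available from day 2; Robotics must be in the same day as Crypto, which can't be before day 4, so Robotics is at least day 4; Robotics must be in the same day as Calculus, which can't be after day 4, so Robotics is at most day 4.
So Robotics is pinned to day 4.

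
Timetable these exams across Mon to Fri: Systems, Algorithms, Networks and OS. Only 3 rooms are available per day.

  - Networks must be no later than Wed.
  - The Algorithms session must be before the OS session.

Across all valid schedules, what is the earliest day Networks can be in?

Mon

Networks's own window allows nothing later than Wed.
Networks at Mon is achievable: OS -> Tue, Systems -> Mon, Networks -> Mon, Algorithms -> Mon.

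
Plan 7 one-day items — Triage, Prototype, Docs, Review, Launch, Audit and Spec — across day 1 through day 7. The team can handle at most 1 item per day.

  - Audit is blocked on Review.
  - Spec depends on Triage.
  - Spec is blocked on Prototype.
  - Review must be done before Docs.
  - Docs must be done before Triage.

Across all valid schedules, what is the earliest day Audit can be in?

day 2

Precedence pushes Audit to at least day 2.
Audit at day 2 is achievable: Review -> day 1; Docs -> day 3; Triage -> day 4; Spec -> day 6; Audit -> day 2; Prototype -> day 5; Launch -> day 7.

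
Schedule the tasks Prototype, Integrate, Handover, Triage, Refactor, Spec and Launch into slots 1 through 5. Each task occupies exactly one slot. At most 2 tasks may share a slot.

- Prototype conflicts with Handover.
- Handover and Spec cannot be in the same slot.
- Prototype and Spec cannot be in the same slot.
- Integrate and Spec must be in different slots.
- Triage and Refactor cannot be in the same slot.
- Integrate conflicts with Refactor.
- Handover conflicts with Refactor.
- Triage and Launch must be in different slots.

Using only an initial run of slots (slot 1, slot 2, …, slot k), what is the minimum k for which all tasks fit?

With at most 2 per slot and 7 tasks, at least 4 slots are needed.
4 works (last occupied slot: 4): for example Handover in 2; Launch in 4; Prototype in 1; Spec in 3; Triage in 2; Integrate in 1; Refactor in 3.

4 slots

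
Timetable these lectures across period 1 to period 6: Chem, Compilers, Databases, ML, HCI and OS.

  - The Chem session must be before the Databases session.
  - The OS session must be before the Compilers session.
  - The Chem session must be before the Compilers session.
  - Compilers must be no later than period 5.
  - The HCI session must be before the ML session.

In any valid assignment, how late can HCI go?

Downstream work caps HCI at period 5.
HCI at period 5 is achievable: Chem -> period 1; OS -> period 1; Compilers -> period 2; ML -> period 6; Databases -> period 2; HCI -> period 5.

period 5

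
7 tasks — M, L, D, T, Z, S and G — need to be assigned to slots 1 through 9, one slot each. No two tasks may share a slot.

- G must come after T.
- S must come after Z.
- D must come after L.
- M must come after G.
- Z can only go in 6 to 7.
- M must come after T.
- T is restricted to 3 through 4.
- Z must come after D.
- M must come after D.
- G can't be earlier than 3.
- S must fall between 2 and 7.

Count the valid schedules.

31

Splitting on M: it can be 5 (1), 8 (9), 9 (21). Listing each branch's schedules as (L, D, T, Z, S, G):
M=5: (1,2,3,6,7,4) — 1.
M=8: (1,2,3,6,7,4) (1,2,3,6,7,5) (1,2,4,6,7,5) (1,3,4,6,7,5) (1,4,3,6,7,5) (1,5,3,6,7,4) (2,3,4,6,7,5) (2,4,3,6,7,5) (2,5,3,6,7,4) — 9.
M=9: (1,2,3,6,7,4) (1,2,3,6,7,5) (1,2,3,6,7,8) (1,2,4,6,7,5) (1,2,4,6,7,8) (1,3,4,6,7,5) (1,3,4,6,7,8) (1,4,3,6,7,5) (1,4,3,6,7,8) (1,5,3,6,7,4) (1,5,3,6,7,8) (1,5,4,6,7,8) (2,3,4,6,7,5) (2,3,4,6,7,8) (2,4,3,6,7,5) (2,4,3,6,7,8) (2,5,3,6,7,4) (2,5,3,6,7,8) (2,5,4,6,7,8) (3,5,4,6,7,8) (4,5,3,6,7,8) — 21.
Summing: 1 + 9 + 21 = 31.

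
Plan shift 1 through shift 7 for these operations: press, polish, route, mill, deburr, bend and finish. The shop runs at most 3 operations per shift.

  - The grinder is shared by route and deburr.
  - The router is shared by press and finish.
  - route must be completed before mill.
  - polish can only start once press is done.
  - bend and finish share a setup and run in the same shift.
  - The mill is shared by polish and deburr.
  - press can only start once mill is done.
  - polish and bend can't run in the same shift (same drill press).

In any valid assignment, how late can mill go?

Precedence pushes mill to at least shift 2; downstream work caps mill at shift 5.
mill at shift 5 is achievable: finish in shift 1; mill in shift 5; route in shift 1; deburr in shift 2; polish in shift 7; bend in shift 1; press in shift 6.

shift 5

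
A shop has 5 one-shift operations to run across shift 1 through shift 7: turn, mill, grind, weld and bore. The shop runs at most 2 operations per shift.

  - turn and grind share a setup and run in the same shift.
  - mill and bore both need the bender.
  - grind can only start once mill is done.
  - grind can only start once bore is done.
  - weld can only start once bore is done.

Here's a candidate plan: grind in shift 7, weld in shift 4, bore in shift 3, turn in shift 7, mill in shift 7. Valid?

No — it violates: The shop runs at most 2 operations per shift

weld can only start once bore is done — holds.
grind can only start once mill is done — violated.
turn and grind share a setup and run in the same shift — holds.
grind can only start once bore is done — holds.
mill and bore both need the bender — holds.
The shop runs at most 2 operations per shift — violated.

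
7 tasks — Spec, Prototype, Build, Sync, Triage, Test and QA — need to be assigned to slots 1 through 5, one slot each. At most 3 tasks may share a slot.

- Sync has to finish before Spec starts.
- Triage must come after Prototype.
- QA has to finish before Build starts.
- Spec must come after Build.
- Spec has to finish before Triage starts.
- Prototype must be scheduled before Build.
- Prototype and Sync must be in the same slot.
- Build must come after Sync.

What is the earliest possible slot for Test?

Test at 1 is achievable: QA in 2, Sync in 1, Prototype in 1, Test in 1, Build in 3, Spec in 4, Triage in 5.

1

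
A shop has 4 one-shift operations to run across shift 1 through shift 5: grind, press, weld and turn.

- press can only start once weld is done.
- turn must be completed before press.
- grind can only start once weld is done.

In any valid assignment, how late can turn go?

Downstream work caps turn at shift 4.
turn at shift 4 is achievable: grind -> shift 2, turn -> shift 4, weld -> shift 1, press -> shift 5.

shift 4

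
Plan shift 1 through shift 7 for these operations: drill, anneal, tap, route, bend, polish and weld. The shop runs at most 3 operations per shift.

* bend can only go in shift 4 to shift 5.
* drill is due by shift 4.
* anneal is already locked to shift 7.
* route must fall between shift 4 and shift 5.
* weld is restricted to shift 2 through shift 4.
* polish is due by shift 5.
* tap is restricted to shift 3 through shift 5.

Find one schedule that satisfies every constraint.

weld in shift 2, anneal in shift 7, polish in shift 1, route in shift 4, bend in shift 4, drill in shift 1, tap in shift 3

Checking: anneal=shift 7 in [shift 7,shift 7]; drill=shift 1 in [shift 1,shift 4]; tap=shift 3 in [shift 3,shift 5]; route=shift 4 in [shift 4,shift 5]; polish=shift 1 in [shift 1,shift 5]; weld=shift 2 in [shift 2,shift 4]; bend=shift 4 in [shift 4,shift 5]; max 2 per shift (cap 3).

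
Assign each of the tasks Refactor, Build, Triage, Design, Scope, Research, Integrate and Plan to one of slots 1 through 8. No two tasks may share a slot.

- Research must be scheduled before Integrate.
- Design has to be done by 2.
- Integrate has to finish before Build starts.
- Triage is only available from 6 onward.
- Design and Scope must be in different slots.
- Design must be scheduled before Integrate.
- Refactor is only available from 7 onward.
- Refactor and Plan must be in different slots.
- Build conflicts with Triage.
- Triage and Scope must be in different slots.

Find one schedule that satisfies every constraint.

Plan -> 8, Integrate -> 3, Triage -> 6, Build -> 4, Research -> 2, Refactor -> 7, Design -> 1, Scope -> 5

Checking: Design(1) before Integrate(3); Integrate(3) before Build(4); Research(2) before Integrate(3); Triage(6) != Scope(5); Design(1) != Scope(5); Refactor(7) != Plan(8); Build(4) != Triage(6); Refactor=7 in [7,8]; Triage=6 in [6,8]; Design=1 in [1,2]; max 1 per slot (cap 1).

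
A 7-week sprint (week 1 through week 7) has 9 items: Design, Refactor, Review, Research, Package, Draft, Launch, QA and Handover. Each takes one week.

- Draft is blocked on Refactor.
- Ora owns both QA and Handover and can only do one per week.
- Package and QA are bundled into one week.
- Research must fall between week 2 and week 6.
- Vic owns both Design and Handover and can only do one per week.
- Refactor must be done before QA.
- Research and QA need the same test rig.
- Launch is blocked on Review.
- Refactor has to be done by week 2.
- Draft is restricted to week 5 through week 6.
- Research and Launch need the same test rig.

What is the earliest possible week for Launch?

week 2

Precedence pushes Launch to at least week 2.
Launch at week 2 is achievable: Research -> week 3; Draft -> week 5; Package -> week 2; QA -> week 2; Review -> week 1; Handover -> week 3; Launch -> week 2; Design -> week 1; Refactor -> week 1.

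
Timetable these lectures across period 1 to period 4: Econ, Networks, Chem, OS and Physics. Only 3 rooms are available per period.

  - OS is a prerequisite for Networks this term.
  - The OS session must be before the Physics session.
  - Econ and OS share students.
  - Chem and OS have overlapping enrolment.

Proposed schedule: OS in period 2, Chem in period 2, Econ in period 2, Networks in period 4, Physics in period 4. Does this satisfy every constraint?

The OS session must be before the Physics session — holds.
Chem and OS have overlapping enrolment — violated.
OS is a prerequisite for Networks this term — holds.
Econ and OS share students — violated.
Only 3 rooms are available per period — holds.

No. Chem and OS have overlapping enrolment is not satisfied.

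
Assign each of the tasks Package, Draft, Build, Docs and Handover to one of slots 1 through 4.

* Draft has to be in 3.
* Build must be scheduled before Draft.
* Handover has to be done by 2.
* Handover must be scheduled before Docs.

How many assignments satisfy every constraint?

40

Splitting on Package: it can be 1 (10), 2 (10), 3 (10), 4 (10). Listing each branch's schedules as (Draft, Build, Docs, Handover):
Package=1: (3,1,2,1) (3,1,3,1) (3,1,3,2) (3,1,4,1) (3,1,4,2) (3,2,2,1) (3,2,3,1) (3,2,3,2) (3,2,4,1) (3,2,4,2) — 10.
Package=2: (3,1,2,1) (3,1,3,1) (3,1,3,2) (3,1,4,1) (3,1,4,2) (3,2,2,1) (3,2,3,1) (3,2,3,2) (3,2,4,1) (3,2,4,2) — 10.
Package=3: (3,1,2,1) (3,1,3,1) (3,1,3,2) (3,1,4,1) (3,1,4,2) (3,2,2,1) (3,2,3,1) (3,2,3,2) (3,2,4,1) (3,2,4,2) — 10.
Package=4: (3,1,2,1) (3,1,3,1) (3,1,3,2) (3,1,4,1) (3,1,4,2) (3,2,2,1) (3,2,3,1) (3,2,3,2) (3,2,4,1) (3,2,4,2) — 10.
Summing: 10 + 10 + 10 + 10 = 40.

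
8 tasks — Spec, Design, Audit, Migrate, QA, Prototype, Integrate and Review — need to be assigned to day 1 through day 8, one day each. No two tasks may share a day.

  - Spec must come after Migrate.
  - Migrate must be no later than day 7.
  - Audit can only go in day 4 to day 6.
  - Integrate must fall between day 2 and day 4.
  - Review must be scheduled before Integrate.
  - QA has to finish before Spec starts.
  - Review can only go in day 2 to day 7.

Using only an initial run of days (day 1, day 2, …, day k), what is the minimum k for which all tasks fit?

The precedence chain requires at least 2 distinct days.
With at most 1 per day and 8 tasks, at least 8 days are needed.
Audit can't be placed before day 4, so the schedule must run through at least day 4.
8 works (last occupied day: day 8): for example Prototype in day 8; Integrate in day 3; Spec in day 6; Design in day 7; Migrate in day 1; QA in day 5; Audit in day 4; Review in day 2.

8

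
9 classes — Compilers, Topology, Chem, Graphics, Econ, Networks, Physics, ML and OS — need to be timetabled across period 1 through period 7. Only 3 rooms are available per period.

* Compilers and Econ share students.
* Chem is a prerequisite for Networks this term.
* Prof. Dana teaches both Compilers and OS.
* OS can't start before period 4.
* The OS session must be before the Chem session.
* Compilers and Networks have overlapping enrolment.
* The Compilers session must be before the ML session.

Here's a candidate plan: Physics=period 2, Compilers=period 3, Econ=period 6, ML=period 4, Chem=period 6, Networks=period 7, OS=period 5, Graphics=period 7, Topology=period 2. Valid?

Yes, all constraints hold

Prof. Dana teaches both Compilers and OS — holds.
The Compilers session must be before the ML session — holds.
OS can't start before period 4 — holds.
Only 3 rooms are available per period — holds.
Chem is a prerequisite for Networks this term — holds.
Compilers and Econ share students — holds.
Compilers and Networks have overlapping enrolment — holds.
The OS session must be before the Chem session — holds.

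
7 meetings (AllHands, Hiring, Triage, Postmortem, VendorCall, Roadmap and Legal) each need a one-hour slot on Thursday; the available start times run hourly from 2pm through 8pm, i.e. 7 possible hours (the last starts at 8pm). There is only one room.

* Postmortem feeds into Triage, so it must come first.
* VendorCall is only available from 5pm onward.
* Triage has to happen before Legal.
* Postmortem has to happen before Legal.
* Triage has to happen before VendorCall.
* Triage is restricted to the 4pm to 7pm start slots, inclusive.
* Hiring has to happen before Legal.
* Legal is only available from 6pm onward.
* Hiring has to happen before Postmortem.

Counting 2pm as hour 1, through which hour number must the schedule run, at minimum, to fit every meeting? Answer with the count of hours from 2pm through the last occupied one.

7

The precedence chain requires at least 4 distinct hours.
With at most 1 per hour and 7 meetings, at least 7 hours are needed.
Legal can't be placed before 6pm — that is hour 5 counting from 2pm — so the schedule must run through at least 5 hours.
7 works (last occupied hour: 8pm): for example Triage in 4pm; Roadmap in 8pm; AllHands in 7pm; Postmortem in 3pm; Legal in 6pm; VendorCall in 5pm; Hiring in 2pm.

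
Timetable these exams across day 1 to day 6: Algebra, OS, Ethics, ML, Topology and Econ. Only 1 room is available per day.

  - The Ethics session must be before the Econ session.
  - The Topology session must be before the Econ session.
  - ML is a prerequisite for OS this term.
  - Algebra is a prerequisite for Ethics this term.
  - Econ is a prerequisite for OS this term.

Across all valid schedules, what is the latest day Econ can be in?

day 5

Precedence pushes Econ to at least day 3; downstream work caps Econ at day 5.
Econ at day 5 is achievable: Topology in day 4; Econ in day 5; OS in day 6; Algebra in day 1; ML in day 3; Ethics in day 2.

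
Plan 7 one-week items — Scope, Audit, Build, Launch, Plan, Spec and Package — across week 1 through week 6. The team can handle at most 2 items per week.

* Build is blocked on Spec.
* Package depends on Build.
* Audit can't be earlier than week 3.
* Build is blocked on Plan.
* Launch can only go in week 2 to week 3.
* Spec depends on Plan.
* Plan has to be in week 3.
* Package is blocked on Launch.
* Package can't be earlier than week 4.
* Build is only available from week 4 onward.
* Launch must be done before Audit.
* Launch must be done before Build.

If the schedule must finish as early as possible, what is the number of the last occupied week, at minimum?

The precedence chain requires at least 4 distinct weeks.
With at most 2 per week and 7 work items, at least 4 weeks are needed.
Propagating the time windows through the other constraints, Package can't land before week 6, so the schedule must run through at least week 6.
6 works (last occupied week: week 6): for example Spec=week 4, Audit=week 3, Package=week 6, Plan=week 3, Build=week 5, Scope=week 1, Launch=week 2.

6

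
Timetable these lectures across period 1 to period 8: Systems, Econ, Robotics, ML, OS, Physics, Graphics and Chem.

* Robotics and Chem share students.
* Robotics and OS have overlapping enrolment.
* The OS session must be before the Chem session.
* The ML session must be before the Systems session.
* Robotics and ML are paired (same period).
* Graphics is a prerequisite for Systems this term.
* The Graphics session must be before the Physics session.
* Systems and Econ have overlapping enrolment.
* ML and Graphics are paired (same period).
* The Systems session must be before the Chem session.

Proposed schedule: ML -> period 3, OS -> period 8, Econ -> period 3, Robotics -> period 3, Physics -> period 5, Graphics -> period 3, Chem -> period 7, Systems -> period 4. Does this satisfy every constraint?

The OS session must be before the Chem session — violated.
The Systems session must be before the Chem session — holds.
The Graphics session must be before the Physics session — holds.
Systems and Econ have overlapping enrolment — holds.
The ML session must be before the Systems session — holds.
ML and Graphics are paired (same period) — holds.
Robotics and ML are paired (same period) — holds.
Robotics and Chem share students — holds.
Robotics and OS have overlapping enrolment — holds.
Graphics is a prerequisite for Systems this term — holds.

Invalid. The OS session must be before the Chem session.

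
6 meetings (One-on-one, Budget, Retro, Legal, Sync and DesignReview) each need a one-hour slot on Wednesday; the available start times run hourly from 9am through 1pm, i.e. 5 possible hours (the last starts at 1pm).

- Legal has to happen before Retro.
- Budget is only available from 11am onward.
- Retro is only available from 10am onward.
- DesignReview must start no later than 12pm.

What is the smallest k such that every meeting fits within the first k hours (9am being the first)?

The precedence chain requires at least 2 distinct hours.
Budget can't be placed before 11am — that is hour 3 counting from 9am — so the schedule must run through at least 3 hours.
3 works (last occupied hour: 11am): for example Budget=11am, One-on-one=9am, DesignReview=9am, Legal=9am, Retro=10am, Sync=9am.

3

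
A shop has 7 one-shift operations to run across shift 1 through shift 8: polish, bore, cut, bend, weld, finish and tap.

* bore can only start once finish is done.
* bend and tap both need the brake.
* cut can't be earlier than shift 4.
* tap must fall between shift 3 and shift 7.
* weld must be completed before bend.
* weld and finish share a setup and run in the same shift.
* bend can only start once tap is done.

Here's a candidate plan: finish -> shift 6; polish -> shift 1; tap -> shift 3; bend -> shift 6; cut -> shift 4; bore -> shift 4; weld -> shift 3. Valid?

No. weld and finish share a setup and run in the same shift is not satisfied.

weld must be completed before bend — holds.
cut can't be earlier than shift 4 — holds.
bend can only start once tap is done — holds.
bend and tap both need the brake — holds.
tap must fall between shift 3 and shift 7 — holds.
bore can only start once finish is done — violated.
weld and finish share a setup and run in the same shift — violated.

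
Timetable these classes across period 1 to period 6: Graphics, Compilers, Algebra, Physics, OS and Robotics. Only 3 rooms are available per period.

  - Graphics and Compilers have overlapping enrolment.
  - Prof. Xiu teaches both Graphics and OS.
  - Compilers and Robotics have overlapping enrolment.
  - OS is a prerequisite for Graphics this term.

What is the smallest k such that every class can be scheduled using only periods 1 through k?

The precedence chain requires at least 2 distinct periods.
With at most 3 per period and 6 classes, at least 2 periods are needed.
2 works (last occupied period: period 2): for example Compilers -> period 1; Physics -> period 2; Robotics -> period 2; Algebra -> period 1; Graphics -> period 2; OS -> period 1.

2 periods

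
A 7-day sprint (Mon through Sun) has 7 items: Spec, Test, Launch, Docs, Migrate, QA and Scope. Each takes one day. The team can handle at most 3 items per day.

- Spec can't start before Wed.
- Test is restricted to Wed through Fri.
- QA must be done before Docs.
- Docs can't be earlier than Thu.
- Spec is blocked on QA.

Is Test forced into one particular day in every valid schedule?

Test can be Wed (e.g. Docs=Thu, Spec=Wed, QA=Mon, Launch=Mon, Scope=Tue, Test=Wed, Migrate=Mon) or Thu (e.g. Docs=Thu; QA=Mon; Migrate=Mon; Scope=Tue; Launch=Mon; Spec=Wed; Test=Thu).

No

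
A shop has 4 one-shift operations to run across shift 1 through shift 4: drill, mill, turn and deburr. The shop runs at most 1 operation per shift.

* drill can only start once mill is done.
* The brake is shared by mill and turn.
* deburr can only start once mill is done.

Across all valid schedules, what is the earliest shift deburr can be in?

shift 2

Precedence pushes deburr to at least shift 2.
deburr at shift 2 is achievable: mill in shift 1, drill in shift 3, turn in shift 4, deburr in shift 2.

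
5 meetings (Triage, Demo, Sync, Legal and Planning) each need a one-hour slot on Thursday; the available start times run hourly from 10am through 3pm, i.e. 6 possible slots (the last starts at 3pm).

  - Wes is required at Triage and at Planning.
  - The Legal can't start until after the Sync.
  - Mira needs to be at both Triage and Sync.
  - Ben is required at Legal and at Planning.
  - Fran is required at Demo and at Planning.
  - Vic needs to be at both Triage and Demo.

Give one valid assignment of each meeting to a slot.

Legal=11am; Triage=11am; Sync=10am; Planning=12pm; Demo=10am

Checking: Sync(10am) before Legal(11am); Demo(10am) != Planning(12pm); Triage(11am) != Planning(12pm); Triage(11am) != Demo(10am); Triage(11am) != Sync(10am); Legal(11am) != Planning(12pm).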